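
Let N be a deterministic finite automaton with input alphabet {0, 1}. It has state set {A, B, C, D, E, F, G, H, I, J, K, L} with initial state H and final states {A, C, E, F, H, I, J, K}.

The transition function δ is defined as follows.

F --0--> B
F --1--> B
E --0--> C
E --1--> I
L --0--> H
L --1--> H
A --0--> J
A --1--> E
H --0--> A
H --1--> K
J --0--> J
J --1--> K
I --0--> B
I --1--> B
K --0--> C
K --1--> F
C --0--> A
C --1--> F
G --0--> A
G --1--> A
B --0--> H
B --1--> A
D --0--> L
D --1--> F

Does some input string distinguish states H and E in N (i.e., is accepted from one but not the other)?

Yes

First remove the unreachable states {D,G,L}; 9 states remain.
P0 = {A,C,E,F,H,I,J,K} | {B}.
Split {A,C,E,F,H,I,J,K} by δ(·,0) → {A,C,E,H,J,K} and {F,I}.
On input 1, block {A,C,E,H,J,K} splits into {A,H,J} and {C,E,K}.
Refine {C,E,K} on symbol 0: members go to different blocks, giving {E,K} and {C}.
The partition is now stable with 5 blocks: {A,H,J} | {B} | {F,I} | {E,K} | {C}.
H and E end up in different blocks, so they are distinguishable. For instance, the string '10' is accepted from only H.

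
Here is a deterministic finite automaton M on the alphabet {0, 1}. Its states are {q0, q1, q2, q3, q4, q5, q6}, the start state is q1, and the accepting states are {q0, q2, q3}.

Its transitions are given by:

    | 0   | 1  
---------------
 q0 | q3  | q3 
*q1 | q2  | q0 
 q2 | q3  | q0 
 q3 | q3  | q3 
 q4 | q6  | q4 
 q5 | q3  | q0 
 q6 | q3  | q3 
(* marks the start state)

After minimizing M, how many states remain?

2

Reachable states from the start: {q0,q1,q2,q3}. Unreachable: {q4,q5,q6} — drop them.
P0 = {q0,q2,q3} | {q1}.
No further refinement is possible. Final partition (2 blocks): {q0,q2,q3} | {q1}.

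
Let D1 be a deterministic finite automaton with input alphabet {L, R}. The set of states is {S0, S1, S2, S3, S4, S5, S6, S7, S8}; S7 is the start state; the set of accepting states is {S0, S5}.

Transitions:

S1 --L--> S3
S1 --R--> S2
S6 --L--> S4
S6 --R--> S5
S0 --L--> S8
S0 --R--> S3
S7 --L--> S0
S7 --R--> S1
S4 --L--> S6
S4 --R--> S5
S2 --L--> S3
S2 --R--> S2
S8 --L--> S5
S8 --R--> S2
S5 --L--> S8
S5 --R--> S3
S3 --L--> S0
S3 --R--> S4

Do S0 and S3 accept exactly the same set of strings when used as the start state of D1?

P0 = {S0,S5} | {S1,S2,S3,S4,S6,S7,S8}.
On input L, block {S1,S2,S3,S4,S6,S7,S8} splits into {S1,S2,S4,S6} and {S3,S7,S8}.
On input L, block {S1,S2,S4,S6} splits into {S1,S2} and {S4,S6}.
Split {S3,S7,S8} by δ(·,R) → {S7,S8} and {S3}.
The partition is now stable with 5 blocks: {S0,S5} | {S1,S2} | {S7,S8} | {S4,S6} | {S3}.
S0 and S3 end up in different blocks, so they are distinguishable. For instance, the string 'ε' is accepted from only S0.

No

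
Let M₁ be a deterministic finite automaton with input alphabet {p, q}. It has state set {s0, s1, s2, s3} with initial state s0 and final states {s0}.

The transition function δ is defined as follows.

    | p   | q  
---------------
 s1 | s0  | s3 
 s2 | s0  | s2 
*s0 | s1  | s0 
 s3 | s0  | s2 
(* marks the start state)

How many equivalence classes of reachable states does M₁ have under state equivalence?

2

Start with accepting vs non-accepting: {s0} | {s1,s2,s3}.
No further refinement is possible. Final partition (2 blocks): {s0} | {s1,s2,s3}.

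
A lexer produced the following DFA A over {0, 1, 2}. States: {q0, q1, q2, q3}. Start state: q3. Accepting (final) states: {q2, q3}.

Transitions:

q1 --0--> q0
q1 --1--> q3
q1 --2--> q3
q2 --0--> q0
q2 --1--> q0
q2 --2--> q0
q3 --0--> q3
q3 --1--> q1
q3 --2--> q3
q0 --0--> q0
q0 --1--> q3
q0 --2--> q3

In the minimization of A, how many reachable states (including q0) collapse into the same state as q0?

First remove the unreachable states {q2}; 3 states remain.
Initial partition by acceptance: {q3} | {q0,q1}.
The partition is now stable with 2 blocks: {q3} | {q0,q1}.
The equivalence class containing q0 is {q0,q1}, of size 2.

2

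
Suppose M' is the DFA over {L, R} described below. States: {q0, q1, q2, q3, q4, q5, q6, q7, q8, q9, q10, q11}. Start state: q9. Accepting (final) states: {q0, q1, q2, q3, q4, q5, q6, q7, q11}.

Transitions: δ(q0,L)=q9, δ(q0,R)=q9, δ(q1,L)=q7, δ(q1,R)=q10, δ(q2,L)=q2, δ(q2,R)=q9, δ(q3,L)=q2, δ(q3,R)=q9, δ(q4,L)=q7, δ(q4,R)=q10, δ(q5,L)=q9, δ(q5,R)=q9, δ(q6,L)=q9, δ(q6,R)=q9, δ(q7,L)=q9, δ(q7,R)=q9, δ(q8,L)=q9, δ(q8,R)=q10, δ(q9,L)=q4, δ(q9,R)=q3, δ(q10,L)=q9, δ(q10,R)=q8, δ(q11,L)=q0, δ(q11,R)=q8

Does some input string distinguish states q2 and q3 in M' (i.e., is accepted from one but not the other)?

Reachable states from the start: {q2,q3,q4,q7,q8,q9,q10}. Unreachable: {q0,q1,q5,q6,q11} — drop them.
Start with accepting vs non-accepting: {q2,q3,q4,q7} | {q8,q9,q10}.
Split {q2,q3,q4,q7} by δ(·,L) → {q2,q3,q4} and {q7}.
On input L, block {q2,q3,q4} splits into {q2,q3} and {q4}.
On input L, block {q8,q9,q10} splits into {q8,q10} and {q9}.
Stable partition: {q2,q3} | {q8,q10} | {q7} | {q4} | {q9} — 5 equivalence classes.
q2 and q3 lie in the same block of the stable partition, so they are equivalent — no string distinguishes them.

No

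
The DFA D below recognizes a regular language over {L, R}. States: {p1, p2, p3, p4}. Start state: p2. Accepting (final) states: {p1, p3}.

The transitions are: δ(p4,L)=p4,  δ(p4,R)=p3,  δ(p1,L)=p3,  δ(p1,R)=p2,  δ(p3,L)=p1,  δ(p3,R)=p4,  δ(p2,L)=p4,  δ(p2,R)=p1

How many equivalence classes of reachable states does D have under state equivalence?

Every state is reachable, so we keep all 4.
Start with accepting vs non-accepting: {p1,p3} | {p2,p4}.
No further refinement is possible. Final partition (2 blocks): {p1,p3} | {p2,p4}.

2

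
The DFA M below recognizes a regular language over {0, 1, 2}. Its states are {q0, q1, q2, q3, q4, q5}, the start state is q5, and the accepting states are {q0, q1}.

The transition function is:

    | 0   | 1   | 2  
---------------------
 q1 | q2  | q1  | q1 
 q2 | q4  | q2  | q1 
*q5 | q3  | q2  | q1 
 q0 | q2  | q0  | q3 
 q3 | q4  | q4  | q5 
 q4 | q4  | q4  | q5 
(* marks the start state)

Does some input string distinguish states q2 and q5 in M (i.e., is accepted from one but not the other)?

States {q0} cannot be reached from the start state, so discard them.
Initial partition by acceptance: {q1} | {q2,q3,q4,q5}.
Refine {q2,q3,q4,q5} on symbol 2: members go to different blocks, giving {q2,q5} and {q3,q4}.
Stable partition: {q1} | {q2,q5} | {q3,q4} — 3 equivalence classes.
q2 and q5 lie in the same block of the stable partition, so they are equivalent — no string distinguishes them.

No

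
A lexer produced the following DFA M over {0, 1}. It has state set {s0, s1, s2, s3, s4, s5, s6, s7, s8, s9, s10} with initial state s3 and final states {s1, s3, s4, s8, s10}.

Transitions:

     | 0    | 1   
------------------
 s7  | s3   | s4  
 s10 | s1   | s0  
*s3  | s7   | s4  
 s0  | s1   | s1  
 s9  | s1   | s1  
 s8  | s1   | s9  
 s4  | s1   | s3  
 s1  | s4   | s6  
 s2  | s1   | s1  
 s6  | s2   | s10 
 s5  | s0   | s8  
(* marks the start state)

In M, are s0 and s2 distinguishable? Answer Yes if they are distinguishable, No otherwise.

Reachable states from the start: {s0,s1,s2,s3,s4,s6,s7,s10}. Unreachable: {s5,s8,s9} — drop them.
Start with accepting vs non-accepting: {s1,s3,s4,s10} | {s0,s2,s6,s7}.
Split {s1,s3,s4,s10} by δ(·,0) → {s1,s4,s10} and {s3}.
Split {s1,s4,s10} by δ(·,1) → {s1,s10} and {s4}.
Split {s1,s10} by δ(·,0) → {s1} and {s10}.
Split {s0,s2,s6,s7} by δ(·,0) → {s0,s2} and {s6} and {s7}.
Stable partition: {s1} | {s0,s2} | {s3} | {s4} | {s10} | {s6} | {s7} — 7 equivalence classes.
s0 and s2 lie in the same block of the stable partition, so they are equivalent — no string distinguishes them.

No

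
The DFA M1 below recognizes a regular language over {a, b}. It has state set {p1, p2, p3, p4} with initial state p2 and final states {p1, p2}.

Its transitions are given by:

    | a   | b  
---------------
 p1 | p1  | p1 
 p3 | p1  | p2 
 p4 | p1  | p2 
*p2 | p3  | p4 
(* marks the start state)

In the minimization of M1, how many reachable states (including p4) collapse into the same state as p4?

All states are reachable from the start state.
Initial partition by acceptance: {p1,p2} | {p3,p4}.
On input a, block {p1,p2} splits into {p1} and {p2}.
No further refinement is possible. Final partition (3 blocks): {p1} | {p3,p4} | {p2}.
The equivalence class containing p4 is {p3,p4}, of size 2.

2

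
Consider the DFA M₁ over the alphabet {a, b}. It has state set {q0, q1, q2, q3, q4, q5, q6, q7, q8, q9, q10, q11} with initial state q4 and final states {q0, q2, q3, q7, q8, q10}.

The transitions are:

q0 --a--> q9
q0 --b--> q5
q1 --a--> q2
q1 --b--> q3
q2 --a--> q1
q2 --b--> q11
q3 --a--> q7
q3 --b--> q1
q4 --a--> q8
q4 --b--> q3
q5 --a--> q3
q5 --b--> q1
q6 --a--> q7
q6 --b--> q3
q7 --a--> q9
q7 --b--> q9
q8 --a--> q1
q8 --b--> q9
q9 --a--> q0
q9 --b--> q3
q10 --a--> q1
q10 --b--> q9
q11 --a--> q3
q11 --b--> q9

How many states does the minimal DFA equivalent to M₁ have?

6

First remove the unreachable states {q6,q10}; 10 states remain.
Start with accepting vs non-accepting: {q0,q2,q3,q7,q8} | {q1,q4,q5,q9,q11}.
Split {q0,q2,q3,q7,q8} by δ(·,a) → {q0,q2,q7,q8} and {q3}.
Split {q1,q4,q5,q9,q11} by δ(·,a) → {q1,q4,q9} and {q5,q11}.
Refine {q0,q2,q7,q8} on symbol b: members go to different blocks, giving {q0,q2} and {q7,q8}.
Refine {q1,q4,q9} on symbol a: members go to different blocks, giving {q1,q9} and {q4}.
The partition is now stable with 6 blocks: {q0,q2} | {q1,q9} | {q3} | {q5,q11} | {q7,q8} | {q4}.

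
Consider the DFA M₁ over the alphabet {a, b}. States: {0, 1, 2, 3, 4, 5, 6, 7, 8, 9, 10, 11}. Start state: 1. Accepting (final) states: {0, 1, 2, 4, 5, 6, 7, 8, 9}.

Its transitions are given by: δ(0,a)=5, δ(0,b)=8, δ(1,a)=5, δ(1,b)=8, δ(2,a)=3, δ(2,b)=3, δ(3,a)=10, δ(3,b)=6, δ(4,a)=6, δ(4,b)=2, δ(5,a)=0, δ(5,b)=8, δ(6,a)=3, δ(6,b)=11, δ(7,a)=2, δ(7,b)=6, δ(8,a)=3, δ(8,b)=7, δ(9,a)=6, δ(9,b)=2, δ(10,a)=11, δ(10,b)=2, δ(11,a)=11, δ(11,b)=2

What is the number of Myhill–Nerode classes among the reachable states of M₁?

States {4,9} cannot be reached from the start state, so discard them.
Initial partition by acceptance: {0,1,2,5,6,7,8} | {3,10,11}.
Split {0,1,2,5,6,7,8} by δ(·,a) → {0,1,5,7} and {2,6,8}.
Split {0,1,5,7} by δ(·,a) → {0,1,5} and {7}.
On input b, block {2,6,8} splits into {2,6} and {8}.
No further refinement is possible. Final partition (5 blocks): {0,1,5} | {3,10,11} | {2,6} | {7} | {8}.

5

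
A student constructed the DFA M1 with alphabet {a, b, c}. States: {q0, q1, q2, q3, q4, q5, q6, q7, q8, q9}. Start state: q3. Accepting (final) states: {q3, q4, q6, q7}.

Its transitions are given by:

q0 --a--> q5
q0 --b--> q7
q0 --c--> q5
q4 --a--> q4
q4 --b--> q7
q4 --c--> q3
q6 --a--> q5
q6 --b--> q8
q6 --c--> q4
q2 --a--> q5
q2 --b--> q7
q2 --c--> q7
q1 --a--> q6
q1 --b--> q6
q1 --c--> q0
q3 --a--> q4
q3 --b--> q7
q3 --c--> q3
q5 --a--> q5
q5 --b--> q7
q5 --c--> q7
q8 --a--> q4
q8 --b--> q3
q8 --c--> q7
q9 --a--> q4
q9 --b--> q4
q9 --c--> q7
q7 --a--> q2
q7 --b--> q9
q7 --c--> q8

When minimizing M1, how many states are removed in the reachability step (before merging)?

BFS from q3 reaches {q2, q3, q4, q5, q7, q8, q9}; the 3 state(s) q0, q1, q6 are never visited.

3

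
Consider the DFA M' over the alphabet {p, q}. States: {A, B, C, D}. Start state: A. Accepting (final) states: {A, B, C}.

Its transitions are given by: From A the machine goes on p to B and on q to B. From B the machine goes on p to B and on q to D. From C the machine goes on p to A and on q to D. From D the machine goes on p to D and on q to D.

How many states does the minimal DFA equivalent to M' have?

3

Reachable states from the start: {A,B,D}. Unreachable: {C} — drop them.
Initial partition by acceptance: {A,B} | {D}.
Split {A,B} by δ(·,q) → {A} and {B}.
No further refinement is possible. Final partition (3 blocks): {A} | {D} | {B}.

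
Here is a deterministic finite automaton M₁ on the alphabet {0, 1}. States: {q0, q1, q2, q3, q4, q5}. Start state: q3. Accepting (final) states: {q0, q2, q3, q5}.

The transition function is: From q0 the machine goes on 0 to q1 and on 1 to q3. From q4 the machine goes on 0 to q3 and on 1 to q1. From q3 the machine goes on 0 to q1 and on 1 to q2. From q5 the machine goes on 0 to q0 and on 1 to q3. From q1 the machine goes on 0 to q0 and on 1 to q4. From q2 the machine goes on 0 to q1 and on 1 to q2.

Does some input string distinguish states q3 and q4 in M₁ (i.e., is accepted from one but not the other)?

Reachable states from the start: {q0,q1,q2,q3,q4}. Unreachable: {q5} — drop them.
Initial partition by acceptance: {q0,q2,q3} | {q1,q4}.
No further refinement is possible. Final partition (2 blocks): {q0,q2,q3} | {q1,q4}.
q3 and q4 end up in different blocks, so they are distinguishable. For instance, the string 'ε' is accepted from only q3.

Yes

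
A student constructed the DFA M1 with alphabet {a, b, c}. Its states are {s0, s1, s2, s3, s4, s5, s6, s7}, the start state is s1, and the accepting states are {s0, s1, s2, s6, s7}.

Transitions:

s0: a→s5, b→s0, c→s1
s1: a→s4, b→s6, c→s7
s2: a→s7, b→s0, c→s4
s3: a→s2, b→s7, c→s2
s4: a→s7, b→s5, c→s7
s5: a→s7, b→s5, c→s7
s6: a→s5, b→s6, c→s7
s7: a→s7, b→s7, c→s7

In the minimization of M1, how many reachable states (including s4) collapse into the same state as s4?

2

States {s0,s2,s3} cannot be reached from the start state, so discard them.
Start with accepting vs non-accepting: {s1,s6,s7} | {s4,s5}.
On input a, block {s1,s6,s7} splits into {s1,s6} and {s7}.
Stable partition: {s1,s6} | {s4,s5} | {s7} — 3 equivalence classes.
The equivalence class containing s4 is {s4,s5}, of size 2.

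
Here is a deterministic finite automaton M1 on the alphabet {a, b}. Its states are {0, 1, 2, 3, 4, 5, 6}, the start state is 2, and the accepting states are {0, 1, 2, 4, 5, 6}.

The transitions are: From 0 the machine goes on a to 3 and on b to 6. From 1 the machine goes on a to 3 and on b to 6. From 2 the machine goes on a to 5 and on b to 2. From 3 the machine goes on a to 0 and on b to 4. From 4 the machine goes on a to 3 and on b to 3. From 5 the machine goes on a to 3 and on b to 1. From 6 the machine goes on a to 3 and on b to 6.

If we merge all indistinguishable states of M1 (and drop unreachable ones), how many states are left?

4

All states are reachable from the start state.
Initial partition by acceptance: {0,1,2,4,5,6} | {3}.
Refine {0,1,2,4,5,6} on symbol a: members go to different blocks, giving {0,1,4,5,6} and {2}.
Refine {0,1,4,5,6} on symbol b: members go to different blocks, giving {0,1,5,6} and {4}.
Stable partition: {0,1,5,6} | {3} | {2} | {4} — 4 equivalence classes.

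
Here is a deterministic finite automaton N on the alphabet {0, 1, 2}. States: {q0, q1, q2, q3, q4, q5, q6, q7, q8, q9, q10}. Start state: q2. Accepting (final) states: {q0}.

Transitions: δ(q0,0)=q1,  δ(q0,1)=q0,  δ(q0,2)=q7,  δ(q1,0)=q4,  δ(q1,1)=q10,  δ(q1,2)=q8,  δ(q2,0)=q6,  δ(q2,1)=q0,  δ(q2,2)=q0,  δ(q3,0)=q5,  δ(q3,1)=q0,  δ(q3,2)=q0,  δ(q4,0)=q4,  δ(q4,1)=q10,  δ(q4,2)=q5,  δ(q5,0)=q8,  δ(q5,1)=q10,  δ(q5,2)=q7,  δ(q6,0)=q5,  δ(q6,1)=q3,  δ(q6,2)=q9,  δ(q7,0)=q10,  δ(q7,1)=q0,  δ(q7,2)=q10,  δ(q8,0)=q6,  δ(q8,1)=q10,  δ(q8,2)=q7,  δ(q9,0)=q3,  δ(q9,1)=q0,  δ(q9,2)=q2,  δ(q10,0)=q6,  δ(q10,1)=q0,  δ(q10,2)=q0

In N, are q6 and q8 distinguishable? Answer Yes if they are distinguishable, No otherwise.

Initial partition by acceptance: {q0} | {q1,q2,q3,q4,q5,q6,q7,q8,q9,q10}.
Refine {q1,q2,q3,q4,q5,q6,q7,q8,q9,q10} on symbol 1: members go to different blocks, giving {q1,q4,q5,q6,q8} and {q2,q3,q7,q9,q10}.
Split {q1,q4,q5,q6,q8} by δ(·,2) → {q5,q6,q8} and {q1,q4}.
Refine {q2,q3,q7,q9,q10} on symbol 0: members go to different blocks, giving {q2,q3,q10} and {q7,q9}.
Stable partition: {q0} | {q5,q6,q8} | {q2,q3,q10} | {q1,q4} | {q7,q9} — 5 equivalence classes.
q6 and q8 lie in the same block of the stable partition, so they are equivalent — no string distinguishes them.

No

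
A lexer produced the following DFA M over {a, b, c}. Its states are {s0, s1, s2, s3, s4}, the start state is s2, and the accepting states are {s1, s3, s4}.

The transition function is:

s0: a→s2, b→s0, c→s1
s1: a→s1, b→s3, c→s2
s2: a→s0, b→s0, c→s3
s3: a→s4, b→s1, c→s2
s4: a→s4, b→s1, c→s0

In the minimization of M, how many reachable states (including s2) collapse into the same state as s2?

2

Every state is reachable, so we keep all 5.
Initial partition by acceptance: {s1,s3,s4} | {s0,s2}.
No further refinement is possible. Final partition (2 blocks): {s1,s3,s4} | {s0,s2}.
State s2 belongs to the block {s0,s2}, which has 2 states.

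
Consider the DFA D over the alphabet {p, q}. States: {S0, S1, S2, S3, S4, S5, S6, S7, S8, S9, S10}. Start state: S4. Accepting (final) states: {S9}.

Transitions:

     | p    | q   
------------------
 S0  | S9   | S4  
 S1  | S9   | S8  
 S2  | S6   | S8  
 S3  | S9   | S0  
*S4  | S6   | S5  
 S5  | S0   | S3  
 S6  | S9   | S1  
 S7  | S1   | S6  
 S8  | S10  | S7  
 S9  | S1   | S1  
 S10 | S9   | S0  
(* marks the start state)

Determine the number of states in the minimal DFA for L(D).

Reachable states from the start: {S0,S1,S3,S4,S5,S6,S7,S8,S9,S10}. Unreachable: {S2} — drop them.
P0 = {S9} | {S0,S1,S3,S4,S5,S6,S7,S8,S10}.
Refine {S0,S1,S3,S4,S5,S6,S7,S8,S10} on symbol p: members go to different blocks, giving {S0,S1,S3,S6,S10} and {S4,S5,S7,S8}.
Refine {S0,S1,S3,S6,S10} on symbol q: members go to different blocks, giving {S3,S6,S10} and {S0,S1}.
Refine {S4,S5,S7,S8} on symbol p: members go to different blocks, giving {S4,S8} and {S5,S7}.
The partition is now stable with 5 blocks: {S9} | {S3,S6,S10} | {S4,S8} | {S0,S1} | {S5,S7}.

5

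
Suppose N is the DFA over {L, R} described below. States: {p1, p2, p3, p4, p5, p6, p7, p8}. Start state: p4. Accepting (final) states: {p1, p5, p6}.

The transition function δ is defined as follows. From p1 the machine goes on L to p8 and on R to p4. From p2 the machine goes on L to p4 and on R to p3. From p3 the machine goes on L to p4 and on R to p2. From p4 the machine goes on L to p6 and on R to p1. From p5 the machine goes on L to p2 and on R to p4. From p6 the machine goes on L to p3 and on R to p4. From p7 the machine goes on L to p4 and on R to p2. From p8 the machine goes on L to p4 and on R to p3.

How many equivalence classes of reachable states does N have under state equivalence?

3

Reachable states from the start: {p1,p2,p3,p4,p6,p8}. Unreachable: {p5,p7} — drop them.
Start with accepting vs non-accepting: {p1,p6} | {p2,p3,p4,p8}.
On input L, block {p2,p3,p4,p8} splits into {p2,p3,p8} and {p4}.
Stable partition: {p1,p6} | {p2,p3,p8} | {p4} — 3 equivalence classes.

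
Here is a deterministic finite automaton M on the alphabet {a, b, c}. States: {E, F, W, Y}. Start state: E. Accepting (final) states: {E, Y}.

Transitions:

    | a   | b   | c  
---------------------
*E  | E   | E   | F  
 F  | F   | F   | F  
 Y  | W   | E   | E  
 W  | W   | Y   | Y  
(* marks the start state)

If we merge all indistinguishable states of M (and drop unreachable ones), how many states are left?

2

First remove the unreachable states {W,Y}; 2 states remain.
P0 = {E} | {F}.
No further refinement is possible. Final partition (2 blocks): {E} | {F}.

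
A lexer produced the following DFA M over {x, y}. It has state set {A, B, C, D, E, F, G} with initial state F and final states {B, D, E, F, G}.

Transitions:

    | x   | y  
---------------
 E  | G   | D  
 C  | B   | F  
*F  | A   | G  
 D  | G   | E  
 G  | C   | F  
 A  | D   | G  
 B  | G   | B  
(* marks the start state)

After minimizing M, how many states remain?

3

Every state is reachable, so we keep all 7.
Initial partition by acceptance: {B,D,E,F,G} | {A,C}.
Refine {B,D,E,F,G} on symbol x: members go to different blocks, giving {B,D,E} and {F,G}.
The partition is now stable with 3 blocks: {B,D,E} | {A,C} | {F,G}.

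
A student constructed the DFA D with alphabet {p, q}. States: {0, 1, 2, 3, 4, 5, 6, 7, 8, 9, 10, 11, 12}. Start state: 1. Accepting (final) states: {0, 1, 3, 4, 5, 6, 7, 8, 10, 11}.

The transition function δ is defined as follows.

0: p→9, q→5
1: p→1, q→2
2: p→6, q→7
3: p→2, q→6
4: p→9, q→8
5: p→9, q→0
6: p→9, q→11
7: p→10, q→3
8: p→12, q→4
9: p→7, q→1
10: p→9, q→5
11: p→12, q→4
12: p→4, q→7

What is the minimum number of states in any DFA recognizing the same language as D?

7

Start with accepting vs non-accepting: {0,1,3,4,5,6,7,8,10,11} | {2,9,12}.
Split {0,1,3,4,5,6,7,8,10,11} by δ(·,p) → {0,3,4,5,6,8,10,11} and {1,7}.
On input p, block {2,9,12} splits into {2,12} and {9}.
On input p, block {0,3,4,5,6,8,10,11} splits into {0,4,5,6,10} and {3,8,11}.
On input q, block {0,4,5,6,10} splits into {0,5,10} and {4,6}.
Refine {1,7} on symbol p: members go to different blocks, giving {1} and {7}.
The partition is now stable with 7 blocks: {0,5,10} | {2,12} | {1} | {9} | {3,8,11} | {4,6} | {7}.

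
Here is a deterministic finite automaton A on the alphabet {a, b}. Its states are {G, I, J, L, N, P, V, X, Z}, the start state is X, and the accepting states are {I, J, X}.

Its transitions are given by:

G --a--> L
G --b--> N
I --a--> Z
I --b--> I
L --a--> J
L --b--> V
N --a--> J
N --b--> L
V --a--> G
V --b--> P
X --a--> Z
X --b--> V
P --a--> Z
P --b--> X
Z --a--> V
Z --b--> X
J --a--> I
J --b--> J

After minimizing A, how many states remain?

Start with accepting vs non-accepting: {I,J,X} | {G,L,N,P,V,Z}.
Split {I,J,X} by δ(·,a) → {I,X} and {J}.
On input b, block {I,X} splits into {I} and {X}.
Refine {G,L,N,P,V,Z} on symbol a: members go to different blocks, giving {G,P,V,Z} and {L,N}.
Refine {G,P,V,Z} on symbol a: members go to different blocks, giving {P,V,Z} and {G}.
Split {P,V,Z} by δ(·,a) → {P,Z} and {V}.
Split {P,Z} by δ(·,a) → {Z} and {P}.
On input b, block {L,N} splits into {L} and {N}.
No further refinement is possible. Final partition (9 blocks): {I} | {Z} | {J} | {X} | {L} | {G} | {V} | {P} | {N}.

9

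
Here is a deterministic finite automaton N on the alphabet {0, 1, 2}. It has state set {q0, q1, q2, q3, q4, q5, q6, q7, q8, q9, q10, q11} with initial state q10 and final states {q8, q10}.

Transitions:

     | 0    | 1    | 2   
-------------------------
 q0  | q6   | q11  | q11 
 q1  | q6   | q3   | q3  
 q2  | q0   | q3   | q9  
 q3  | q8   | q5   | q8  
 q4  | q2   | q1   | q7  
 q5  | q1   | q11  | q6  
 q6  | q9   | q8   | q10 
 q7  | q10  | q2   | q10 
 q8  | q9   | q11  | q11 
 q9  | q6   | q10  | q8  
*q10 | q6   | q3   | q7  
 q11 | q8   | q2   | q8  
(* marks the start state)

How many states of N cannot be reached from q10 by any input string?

BFS from q10 reaches {q0, q1, q2, q3, q5, q6, q7, q8, q9, q10, q11}; the 1 state(s) q4 are never visited.

1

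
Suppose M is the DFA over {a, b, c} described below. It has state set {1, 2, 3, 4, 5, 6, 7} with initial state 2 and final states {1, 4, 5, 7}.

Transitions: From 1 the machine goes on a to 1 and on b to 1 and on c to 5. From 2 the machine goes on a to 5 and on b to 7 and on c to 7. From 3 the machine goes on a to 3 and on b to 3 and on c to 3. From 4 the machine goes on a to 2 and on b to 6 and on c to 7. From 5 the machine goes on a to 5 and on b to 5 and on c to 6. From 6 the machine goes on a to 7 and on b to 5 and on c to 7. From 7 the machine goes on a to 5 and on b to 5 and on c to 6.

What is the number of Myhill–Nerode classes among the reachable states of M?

2

Reachable states from the start: {2,5,6,7}. Unreachable: {1,3,4} — drop them.
P0 = {5,7} | {2,6}.
Stable partition: {5,7} | {2,6} — 2 equivalence classes.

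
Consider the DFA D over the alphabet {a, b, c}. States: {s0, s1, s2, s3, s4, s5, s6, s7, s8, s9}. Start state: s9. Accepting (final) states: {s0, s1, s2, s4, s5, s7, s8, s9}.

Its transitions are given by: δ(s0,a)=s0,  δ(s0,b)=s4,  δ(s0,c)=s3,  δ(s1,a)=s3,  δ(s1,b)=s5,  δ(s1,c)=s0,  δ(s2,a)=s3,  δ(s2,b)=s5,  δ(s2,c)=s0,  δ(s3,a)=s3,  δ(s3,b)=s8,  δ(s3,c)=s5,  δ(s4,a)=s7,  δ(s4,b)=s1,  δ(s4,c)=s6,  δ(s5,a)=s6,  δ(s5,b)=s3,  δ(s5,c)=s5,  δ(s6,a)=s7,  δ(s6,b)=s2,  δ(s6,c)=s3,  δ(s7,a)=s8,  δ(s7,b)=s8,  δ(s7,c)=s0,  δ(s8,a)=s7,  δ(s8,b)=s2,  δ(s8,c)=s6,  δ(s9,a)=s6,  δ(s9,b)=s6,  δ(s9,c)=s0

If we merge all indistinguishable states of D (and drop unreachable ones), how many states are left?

Initial partition by acceptance: {s0,s1,s2,s4,s5,s7,s8,s9} | {s3,s6}.
On input a, block {s0,s1,s2,s4,s5,s7,s8,s9} splits into {s0,s4,s7,s8} and {s1,s2,s5,s9}.
Refine {s0,s4,s7,s8} on symbol b: members go to different blocks, giving {s0,s7} and {s4,s8}.
Split {s0,s7} by δ(·,a) → {s0} and {s7}.
Refine {s3,s6} on symbol a: members go to different blocks, giving {s3} and {s6}.
Refine {s1,s2,s5,s9} on symbol a: members go to different blocks, giving {s1,s2} and {s5,s9}.
On input b, block {s5,s9} splits into {s5} and {s9}.
Stable partition: {s0} | {s3} | {s1,s2} | {s4,s8} | {s7} | {s6} | {s5} | {s9} — 8 equivalence classes.

8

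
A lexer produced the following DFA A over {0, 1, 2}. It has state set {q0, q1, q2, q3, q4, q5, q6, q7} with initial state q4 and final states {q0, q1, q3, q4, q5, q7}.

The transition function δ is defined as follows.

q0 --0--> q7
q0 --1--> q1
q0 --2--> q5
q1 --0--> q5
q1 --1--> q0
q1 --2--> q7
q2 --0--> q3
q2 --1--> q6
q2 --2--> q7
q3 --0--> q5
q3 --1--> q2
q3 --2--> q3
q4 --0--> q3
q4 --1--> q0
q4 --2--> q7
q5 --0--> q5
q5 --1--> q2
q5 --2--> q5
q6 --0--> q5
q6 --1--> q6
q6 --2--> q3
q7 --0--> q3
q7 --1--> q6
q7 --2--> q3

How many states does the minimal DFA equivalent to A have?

3

Every state is reachable, so we keep all 8.
P0 = {q0,q1,q3,q4,q5,q7} | {q2,q6}.
Split {q0,q1,q3,q4,q5,q7} by δ(·,1) → {q0,q1,q4} and {q3,q5,q7}.
The partition is now stable with 3 blocks: {q0,q1,q4} | {q2,q6} | {q3,q5,q7}.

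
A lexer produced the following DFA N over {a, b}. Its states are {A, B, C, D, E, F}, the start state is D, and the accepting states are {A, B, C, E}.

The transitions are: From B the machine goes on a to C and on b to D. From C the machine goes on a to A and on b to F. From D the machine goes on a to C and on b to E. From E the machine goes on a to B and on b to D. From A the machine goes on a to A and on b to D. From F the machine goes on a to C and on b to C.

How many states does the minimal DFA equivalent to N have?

Every state is reachable, so we keep all 6.
Start with accepting vs non-accepting: {A,B,C,E} | {D,F}.
The partition is now stable with 2 blocks: {A,B,C,E} | {D,F}.

2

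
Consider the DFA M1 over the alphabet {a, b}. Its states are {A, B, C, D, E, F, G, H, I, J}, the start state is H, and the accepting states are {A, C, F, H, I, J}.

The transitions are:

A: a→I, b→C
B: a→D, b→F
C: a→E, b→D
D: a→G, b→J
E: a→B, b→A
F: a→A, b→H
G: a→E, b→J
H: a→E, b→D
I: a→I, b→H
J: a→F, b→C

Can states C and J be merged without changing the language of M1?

All states are reachable from the start state.
Initial partition by acceptance: {A,C,F,H,I,J} | {B,D,E,G}.
Refine {A,C,F,H,I,J} on symbol a: members go to different blocks, giving {A,F,I,J} and {C,H}.
No further refinement is possible. Final partition (3 blocks): {A,F,I,J} | {B,D,E,G} | {C,H}.
C and J end up in different blocks, so they are distinguishable. For instance, the string 'a' is accepted from only J.

No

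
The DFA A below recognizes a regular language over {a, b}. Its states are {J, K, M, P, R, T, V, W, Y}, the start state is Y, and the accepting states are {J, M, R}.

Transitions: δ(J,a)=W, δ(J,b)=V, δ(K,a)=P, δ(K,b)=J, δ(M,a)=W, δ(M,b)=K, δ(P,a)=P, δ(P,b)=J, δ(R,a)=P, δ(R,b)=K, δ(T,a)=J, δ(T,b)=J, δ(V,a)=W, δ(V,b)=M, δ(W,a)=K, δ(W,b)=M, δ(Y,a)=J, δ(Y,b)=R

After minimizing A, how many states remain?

3

States {T} cannot be reached from the start state, so discard them.
Initial partition by acceptance: {J,M,R} | {K,P,V,W,Y}.
On input a, block {K,P,V,W,Y} splits into {K,P,V,W} and {Y}.
No further refinement is possible. Final partition (3 blocks): {J,M,R} | {K,P,V,W} | {Y}.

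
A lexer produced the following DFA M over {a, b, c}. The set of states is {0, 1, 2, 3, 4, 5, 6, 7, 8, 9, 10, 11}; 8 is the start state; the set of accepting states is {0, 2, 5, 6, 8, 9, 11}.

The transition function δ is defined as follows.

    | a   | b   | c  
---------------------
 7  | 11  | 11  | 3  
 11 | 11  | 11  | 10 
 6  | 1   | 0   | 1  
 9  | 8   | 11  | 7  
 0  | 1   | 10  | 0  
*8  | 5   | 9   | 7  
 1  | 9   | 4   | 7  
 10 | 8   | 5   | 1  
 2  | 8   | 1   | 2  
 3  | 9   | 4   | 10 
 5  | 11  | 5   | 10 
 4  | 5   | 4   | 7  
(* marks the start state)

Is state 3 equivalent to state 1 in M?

Reachable states from the start: {1,3,4,5,7,8,9,10,11}. Unreachable: {0,2,6} — drop them.
Start with accepting vs non-accepting: {5,8,9,11} | {1,3,4,7,10}.
Refine {1,3,4,7,10} on symbol b: members go to different blocks, giving {1,3,4} and {7,10}.
No further refinement is possible. Final partition (3 blocks): {5,8,9,11} | {1,3,4} | {7,10}.
3 and 1 lie in the same block of the stable partition, so they are equivalent — no string distinguishes them.

Yes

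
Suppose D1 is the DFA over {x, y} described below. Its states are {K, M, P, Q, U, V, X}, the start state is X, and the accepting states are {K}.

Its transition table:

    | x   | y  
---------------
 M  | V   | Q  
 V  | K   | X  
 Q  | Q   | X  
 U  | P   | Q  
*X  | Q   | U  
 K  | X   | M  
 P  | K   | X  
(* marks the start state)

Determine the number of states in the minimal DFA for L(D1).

All states are reachable from the start state.
Initial partition by acceptance: {K} | {M,P,Q,U,V,X}.
Split {M,P,Q,U,V,X} by δ(·,x) → {M,Q,U,X} and {P,V}.
Refine {M,Q,U,X} on symbol x: members go to different blocks, giving {M,U} and {Q,X}.
On input y, block {Q,X} splits into {X} and {Q}.
Stable partition: {K} | {M,U} | {P,V} | {X} | {Q} — 5 equivalence classes.

5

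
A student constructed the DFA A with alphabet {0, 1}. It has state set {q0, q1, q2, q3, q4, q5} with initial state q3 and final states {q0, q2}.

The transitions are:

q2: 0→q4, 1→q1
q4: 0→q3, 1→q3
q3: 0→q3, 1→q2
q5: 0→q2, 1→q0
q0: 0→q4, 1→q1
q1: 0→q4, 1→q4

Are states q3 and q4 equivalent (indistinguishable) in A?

No

Reachable states from the start: {q1,q2,q3,q4}. Unreachable: {q0,q5} — drop them.
Start with accepting vs non-accepting: {q2} | {q1,q3,q4}.
Split {q1,q3,q4} by δ(·,1) → {q1,q4} and {q3}.
Split {q1,q4} by δ(·,0) → {q1} and {q4}.
The partition is now stable with 4 blocks: {q2} | {q1} | {q3} | {q4}.
q3 and q4 end up in different blocks, so they are distinguishable. For instance, the string '1' is accepted from only q3.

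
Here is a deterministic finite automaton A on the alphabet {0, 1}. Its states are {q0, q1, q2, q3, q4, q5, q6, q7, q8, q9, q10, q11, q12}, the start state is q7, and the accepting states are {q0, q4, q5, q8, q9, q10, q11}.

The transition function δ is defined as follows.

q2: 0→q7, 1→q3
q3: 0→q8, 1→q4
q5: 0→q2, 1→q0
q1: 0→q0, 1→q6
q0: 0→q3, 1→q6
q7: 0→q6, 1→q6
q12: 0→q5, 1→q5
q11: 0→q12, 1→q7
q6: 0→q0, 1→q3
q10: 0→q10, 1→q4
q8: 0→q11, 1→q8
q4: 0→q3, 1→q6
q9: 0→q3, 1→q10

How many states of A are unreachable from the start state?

Starting at q7 and following transitions, the reachable set is {q0, q2, q3, q4, q5, q6, q7, q8, q11, q12}. That leaves q1, q9, q10 unreachable — 3 in total.

3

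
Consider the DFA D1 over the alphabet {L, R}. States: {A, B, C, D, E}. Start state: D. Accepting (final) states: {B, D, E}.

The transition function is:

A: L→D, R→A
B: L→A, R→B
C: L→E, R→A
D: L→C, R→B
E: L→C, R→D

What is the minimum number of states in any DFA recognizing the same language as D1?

2

Start with accepting vs non-accepting: {B,D,E} | {A,C}.
No further refinement is possible. Final partition (2 blocks): {B,D,E} | {A,C}.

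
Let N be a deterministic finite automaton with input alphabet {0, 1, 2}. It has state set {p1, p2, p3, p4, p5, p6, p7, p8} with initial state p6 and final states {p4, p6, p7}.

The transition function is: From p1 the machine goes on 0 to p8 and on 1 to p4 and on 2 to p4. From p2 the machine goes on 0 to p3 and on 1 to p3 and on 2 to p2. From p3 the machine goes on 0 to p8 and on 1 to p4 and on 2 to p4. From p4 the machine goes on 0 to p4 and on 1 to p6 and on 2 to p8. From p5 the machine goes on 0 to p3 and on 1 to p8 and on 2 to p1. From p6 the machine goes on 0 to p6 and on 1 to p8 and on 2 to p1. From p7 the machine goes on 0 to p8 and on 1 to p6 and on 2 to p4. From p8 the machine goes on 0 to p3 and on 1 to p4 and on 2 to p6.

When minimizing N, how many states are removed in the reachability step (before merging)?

3

Starting at p6 and following transitions, the reachable set is {p1, p3, p4, p6, p8}. That leaves p2, p5, p7 unreachable — 3 in total.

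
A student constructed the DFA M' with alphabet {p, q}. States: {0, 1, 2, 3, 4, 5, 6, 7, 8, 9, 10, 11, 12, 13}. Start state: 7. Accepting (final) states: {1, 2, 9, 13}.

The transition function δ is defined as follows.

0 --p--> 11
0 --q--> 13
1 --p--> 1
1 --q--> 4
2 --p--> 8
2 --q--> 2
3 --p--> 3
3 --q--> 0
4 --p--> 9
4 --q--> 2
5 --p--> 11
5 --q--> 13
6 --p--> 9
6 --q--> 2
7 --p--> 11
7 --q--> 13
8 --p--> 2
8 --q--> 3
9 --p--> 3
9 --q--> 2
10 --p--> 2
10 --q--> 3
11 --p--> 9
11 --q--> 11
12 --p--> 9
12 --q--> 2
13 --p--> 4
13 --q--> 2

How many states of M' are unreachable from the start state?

5

Starting at 7 and following transitions, the reachable set is {0, 2, 3, 4, 7, 8, 9, 11, 13}. That leaves 1, 5, 6, 10, 12 unreachable — 5 in total.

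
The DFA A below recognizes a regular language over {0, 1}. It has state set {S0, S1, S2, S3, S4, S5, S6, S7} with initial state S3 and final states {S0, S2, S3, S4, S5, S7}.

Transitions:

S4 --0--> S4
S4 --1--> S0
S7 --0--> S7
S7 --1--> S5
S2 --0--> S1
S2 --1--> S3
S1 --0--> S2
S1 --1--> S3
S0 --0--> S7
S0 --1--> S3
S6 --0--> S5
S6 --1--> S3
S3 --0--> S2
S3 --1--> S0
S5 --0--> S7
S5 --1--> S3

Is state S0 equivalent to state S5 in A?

States {S4,S6} cannot be reached from the start state, so discard them.
Initial partition by acceptance: {S0,S2,S3,S5,S7} | {S1}.
Split {S0,S2,S3,S5,S7} by δ(·,0) → {S0,S3,S5,S7} and {S2}.
On input 0, block {S0,S3,S5,S7} splits into {S0,S5,S7} and {S3}.
Refine {S0,S5,S7} on symbol 1: members go to different blocks, giving {S0,S5} and {S7}.
No further refinement is possible. Final partition (5 blocks): {S0,S5} | {S1} | {S2} | {S3} | {S7}.
S0 and S5 lie in the same block of the stable partition, so they are equivalent — no string distinguishes them.

Yes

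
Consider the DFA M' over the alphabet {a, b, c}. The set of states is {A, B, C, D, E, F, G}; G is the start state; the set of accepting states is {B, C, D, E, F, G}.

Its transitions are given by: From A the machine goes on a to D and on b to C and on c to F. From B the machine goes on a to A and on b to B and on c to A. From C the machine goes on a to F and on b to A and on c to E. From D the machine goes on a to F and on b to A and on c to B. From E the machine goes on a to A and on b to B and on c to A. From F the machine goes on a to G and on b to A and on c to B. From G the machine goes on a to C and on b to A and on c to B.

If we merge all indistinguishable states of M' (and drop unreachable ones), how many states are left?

3

P0 = {B,C,D,E,F,G} | {A}.
Split {B,C,D,E,F,G} by δ(·,a) → {C,D,F,G} and {B,E}.
The partition is now stable with 3 blocks: {C,D,F,G} | {A} | {B,E}.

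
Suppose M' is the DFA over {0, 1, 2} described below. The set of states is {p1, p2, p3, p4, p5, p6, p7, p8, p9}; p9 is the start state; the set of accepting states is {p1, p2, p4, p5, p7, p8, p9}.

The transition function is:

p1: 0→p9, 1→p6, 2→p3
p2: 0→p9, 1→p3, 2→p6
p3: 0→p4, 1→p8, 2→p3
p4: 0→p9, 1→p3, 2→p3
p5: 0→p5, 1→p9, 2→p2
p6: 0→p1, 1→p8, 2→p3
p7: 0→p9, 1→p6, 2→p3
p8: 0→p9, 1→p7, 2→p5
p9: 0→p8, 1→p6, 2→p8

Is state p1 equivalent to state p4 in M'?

Yes

All states are reachable from the start state.
Initial partition by acceptance: {p1,p2,p4,p5,p7,p8,p9} | {p3,p6}.
Refine {p1,p2,p4,p5,p7,p8,p9} on symbol 1: members go to different blocks, giving {p1,p2,p4,p7,p9} and {p5,p8}.
On input 0, block {p1,p2,p4,p7,p9} splits into {p1,p2,p4,p7} and {p9}.
Split {p5,p8} by δ(·,0) → {p5} and {p8}.
Stable partition: {p1,p2,p4,p7} | {p3,p6} | {p5} | {p9} | {p8} — 5 equivalence classes.
p1 and p4 lie in the same block of the stable partition, so they are equivalent — no string distinguishes them.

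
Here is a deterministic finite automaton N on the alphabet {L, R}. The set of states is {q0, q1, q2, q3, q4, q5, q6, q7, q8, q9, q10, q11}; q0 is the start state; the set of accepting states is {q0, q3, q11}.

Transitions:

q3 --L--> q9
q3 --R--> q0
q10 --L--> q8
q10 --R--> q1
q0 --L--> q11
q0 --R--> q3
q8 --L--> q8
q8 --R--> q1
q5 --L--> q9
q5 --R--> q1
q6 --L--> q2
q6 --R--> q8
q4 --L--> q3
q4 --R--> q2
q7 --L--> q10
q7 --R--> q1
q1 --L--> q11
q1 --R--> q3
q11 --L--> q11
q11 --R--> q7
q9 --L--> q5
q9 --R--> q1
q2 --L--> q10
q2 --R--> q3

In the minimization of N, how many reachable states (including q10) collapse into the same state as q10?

5

Reachable states from the start: {q0,q1,q3,q5,q7,q8,q9,q10,q11}. Unreachable: {q2,q4,q6} — drop them.
Start with accepting vs non-accepting: {q0,q3,q11} | {q1,q5,q7,q8,q9,q10}.
Refine {q0,q3,q11} on symbol L: members go to different blocks, giving {q0,q11} and {q3}.
Split {q0,q11} by δ(·,R) → {q0} and {q11}.
Refine {q1,q5,q7,q8,q9,q10} on symbol L: members go to different blocks, giving {q5,q7,q8,q9,q10} and {q1}.
Stable partition: {q0} | {q5,q7,q8,q9,q10} | {q3} | {q11} | {q1} — 5 equivalence classes.
State q10 belongs to the block {q5,q7,q8,q9,q10}, which has 5 states.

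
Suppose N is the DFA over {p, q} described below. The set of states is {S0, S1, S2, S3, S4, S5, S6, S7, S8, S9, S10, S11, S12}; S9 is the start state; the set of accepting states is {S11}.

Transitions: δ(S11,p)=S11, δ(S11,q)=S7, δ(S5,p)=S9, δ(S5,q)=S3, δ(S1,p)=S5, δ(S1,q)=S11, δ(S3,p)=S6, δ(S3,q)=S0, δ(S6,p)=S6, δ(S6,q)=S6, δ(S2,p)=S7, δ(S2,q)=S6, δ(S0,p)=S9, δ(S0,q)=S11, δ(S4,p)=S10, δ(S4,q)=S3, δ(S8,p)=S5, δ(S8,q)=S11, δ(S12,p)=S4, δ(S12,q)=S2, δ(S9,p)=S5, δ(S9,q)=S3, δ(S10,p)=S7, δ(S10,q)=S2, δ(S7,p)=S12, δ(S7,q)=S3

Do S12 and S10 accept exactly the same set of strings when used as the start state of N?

Yes

First remove the unreachable states {S1,S8}; 11 states remain.
P0 = {S11} | {S0,S2,S3,S4,S5,S6,S7,S9,S10,S12}.
On input q, block {S0,S2,S3,S4,S5,S6,S7,S9,S10,S12} splits into {S2,S3,S4,S5,S6,S7,S9,S10,S12} and {S0}.
Refine {S2,S3,S4,S5,S6,S7,S9,S10,S12} on symbol q: members go to different blocks, giving {S2,S4,S5,S6,S7,S9,S10,S12} and {S3}.
On input q, block {S2,S4,S5,S6,S7,S9,S10,S12} splits into {S2,S6,S10,S12} and {S4,S5,S7,S9}.
Split {S2,S6,S10,S12} by δ(·,p) → {S2,S10,S12} and {S6}.
Refine {S2,S10,S12} on symbol q: members go to different blocks, giving {S10,S12} and {S2}.
Split {S4,S5,S7,S9} by δ(·,p) → {S4,S7} and {S5,S9}.
No further refinement is possible. Final partition (8 blocks): {S11} | {S10,S12} | {S0} | {S3} | {S4,S7} | {S6} | {S2} | {S5,S9}.
S12 and S10 lie in the same block of the stable partition, so they are equivalent — no string distinguishes them.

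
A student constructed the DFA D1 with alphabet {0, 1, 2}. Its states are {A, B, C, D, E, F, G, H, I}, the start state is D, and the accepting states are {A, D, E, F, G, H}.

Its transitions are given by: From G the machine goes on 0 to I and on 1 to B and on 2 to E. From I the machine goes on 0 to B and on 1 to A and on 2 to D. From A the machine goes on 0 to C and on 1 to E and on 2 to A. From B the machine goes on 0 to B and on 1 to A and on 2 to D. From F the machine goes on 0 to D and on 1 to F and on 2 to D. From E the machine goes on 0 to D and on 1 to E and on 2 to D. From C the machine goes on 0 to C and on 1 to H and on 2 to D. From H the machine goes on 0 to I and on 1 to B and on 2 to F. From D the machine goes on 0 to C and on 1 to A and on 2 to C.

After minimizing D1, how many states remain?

First remove the unreachable states {G}; 8 states remain.
P0 = {A,D,E,F,H} | {B,C,I}.
Split {A,D,E,F,H} by δ(·,0) → {A,D,H} and {E,F}.
Refine {A,D,H} on symbol 1: members go to different blocks, giving {A} and {D} and {H}.
Split {B,C,I} by δ(·,1) → {B,I} and {C}.
The partition is now stable with 6 blocks: {A} | {B,I} | {E,F} | {D} | {H} | {C}.

6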